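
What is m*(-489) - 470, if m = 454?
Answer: -222476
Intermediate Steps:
m*(-489) - 470 = 454*(-489) - 470 = -222006 - 470 = -222476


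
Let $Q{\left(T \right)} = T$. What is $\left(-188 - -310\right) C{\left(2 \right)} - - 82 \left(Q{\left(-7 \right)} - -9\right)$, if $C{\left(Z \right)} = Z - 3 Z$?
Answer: $-324$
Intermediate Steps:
$C{\left(Z \right)} = - 2 Z$
$\left(-188 - -310\right) C{\left(2 \right)} - - 82 \left(Q{\left(-7 \right)} - -9\right) = \left(-188 - -310\right) \left(\left(-2\right) 2\right) - - 82 \left(-7 - -9\right) = \left(-188 + 310\right) \left(-4\right) - - 82 \left(-7 + \left(-3 + 12\right)\right) = 122 \left(-4\right) - - 82 \left(-7 + 9\right) = -488 - \left(-82\right) 2 = -488 - -164 = -488 + 164 = -324$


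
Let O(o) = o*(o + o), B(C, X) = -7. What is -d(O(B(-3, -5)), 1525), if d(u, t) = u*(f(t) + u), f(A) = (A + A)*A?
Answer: -455832104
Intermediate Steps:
f(A) = 2*A**2 (f(A) = (2*A)*A = 2*A**2)
O(o) = 2*o**2 (O(o) = o*(2*o) = 2*o**2)
d(u, t) = u*(u + 2*t**2) (d(u, t) = u*(2*t**2 + u) = u*(u + 2*t**2))
-d(O(B(-3, -5)), 1525) = -2*(-7)**2*(2*(-7)**2 + 2*1525**2) = -2*49*(2*49 + 2*2325625) = -98*(98 + 4651250) = -98*4651348 = -1*455832104 = -455832104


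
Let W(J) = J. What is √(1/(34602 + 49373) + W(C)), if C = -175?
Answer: 2*I*√12340650254/16795 ≈ 13.229*I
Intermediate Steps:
√(1/(34602 + 49373) + W(C)) = √(1/(34602 + 49373) - 175) = √(1/83975 - 175) = √(-14695624/83975) = 2*I*√12340650254/16795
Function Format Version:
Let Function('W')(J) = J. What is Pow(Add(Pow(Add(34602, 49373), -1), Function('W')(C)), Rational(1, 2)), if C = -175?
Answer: Mul(Rational(2, 16795), I, Pow(12340650254, Rational(1, 2))) ≈ Mul(13.229, I)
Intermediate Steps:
Pow(Add(Pow(Add(34602, 49373), -1), Function('W')(C)), Rational(1, 2)) = Pow(Add(Pow(Add(34602, 49373), -1), -175), Rational(1, 2)) = Pow(Add(Pow(83975, -1), -175), Rational(1, 2)) = Pow(Add(Rational(1, 83975), -175), Rational(1, 2)) = Pow(Rational(-14695624, 83975), Rational(1, 2)) = Mul(Rational(2, 16795), I, Pow(12340650254, Rational(1, 2)))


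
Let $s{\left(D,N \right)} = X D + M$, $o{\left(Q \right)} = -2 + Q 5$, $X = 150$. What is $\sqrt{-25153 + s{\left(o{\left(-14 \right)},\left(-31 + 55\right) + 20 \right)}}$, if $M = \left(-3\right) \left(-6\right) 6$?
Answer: $i \sqrt{35845} \approx 189.33 i$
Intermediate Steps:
$M = 108$ ($M = 18 \cdot 6 = 108$)
$o{\left(Q \right)} = -2 + 5 Q$
$s{\left(D,N \right)} = 108 + 150 D$ ($s{\left(D,N \right)} = 150 D + 108 = 108 + 150 D$)
$\sqrt{-25153 + s{\left(o{\left(-14 \right)},\left(-31 + 55\right) + 20 \right)}} = \sqrt{-25153 + \left(108 + 150 \left(-2 + 5 \left(-14\right)\right)\right)} = \sqrt{-25153 + \left(108 + 150 \left(-2 - 70\right)\right)} = \sqrt{-25153 + \left(108 + 150 \left(-72\right)\right)} = \sqrt{-25153 + \left(108 - 10800\right)} = \sqrt{-25153 - 10692} = \sqrt{-35845} = i \sqrt{35845}$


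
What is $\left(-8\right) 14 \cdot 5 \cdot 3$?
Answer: $-1680$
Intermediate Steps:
$\left(-8\right) 14 \cdot 5 \cdot 3 = \left(-112\right) 15 = -1680$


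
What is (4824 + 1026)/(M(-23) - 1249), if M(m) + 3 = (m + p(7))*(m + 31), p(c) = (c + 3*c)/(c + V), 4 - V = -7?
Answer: -26325/6406 ≈ -4.1094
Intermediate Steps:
V = 11 (V = 4 - 1*(-7) = 4 + 7 = 11)
p(c) = 4*c/(11 + c) (p(c) = (c + 3*c)/(c + 11) = (4*c)/(11 + c) = 4*c/(11 + c))
M(m) = -3 + (31 + m)*(14/9 + m) (M(m) = -3 + (m + 4*7/(11 + 7))*(m + 31) = -3 + (m + 4*7/18)*(31 + m) = -3 + (m + 4*7*(1/18))*(31 + m) = -3 + (m + 14/9)*(31 + m) = -3 + (14/9 + m)*(31 + m) = -3 + (31 + m)*(14/9 + m))
(4824 + 1026)/(M(-23) - 1249) = (4824 + 1026)/((407/9 + (-23)² + (293/9)*(-23)) - 1249) = 5850/((407/9 + 529 - 6739/9) - 1249) = 5850/(-1571/9 - 1249) = 5850/(-12812/9) = 5850*(-9/12812) = -26325/6406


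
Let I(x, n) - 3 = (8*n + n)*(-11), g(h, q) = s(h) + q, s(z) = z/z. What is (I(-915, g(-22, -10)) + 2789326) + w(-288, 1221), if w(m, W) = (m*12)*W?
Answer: -1429556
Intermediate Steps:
s(z) = 1
g(h, q) = 1 + q
w(m, W) = 12*W*m (w(m, W) = (12*m)*W = 12*W*m)
I(x, n) = 3 - 99*n (I(x, n) = 3 + (8*n + n)*(-11) = 3 + (9*n)*(-11) = 3 - 99*n)
(I(-915, g(-22, -10)) + 2789326) + w(-288, 1221) = ((3 - 99*(1 - 10)) + 2789326) + 12*1221*(-288) = ((3 - 99*(-9)) + 2789326) - 4219776 = ((3 + 891) + 2789326) - 4219776 = (894 + 2789326) - 4219776 = 2790220 - 4219776 = -1429556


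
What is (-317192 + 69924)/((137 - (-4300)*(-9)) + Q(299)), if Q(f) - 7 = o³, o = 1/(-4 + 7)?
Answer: 6676236/1041011 ≈ 6.4132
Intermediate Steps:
o = ⅓ (o = 1/3 = ⅓ ≈ 0.33333)
Q(f) = 190/27 (Q(f) = 7 + (⅓)³ = 7 + 1/27 = 190/27)
(-317192 + 69924)/((137 - (-4300)*(-9)) + Q(299)) = (-317192 + 69924)/((137 - (-4300)*(-9)) + 190/27) = -247268/((137 - 215*180) + 190/27) = -247268/((137 - 38700) + 190/27) = -247268/(-38563 + 190/27) = -247268/(-1041011/27) = -247268*(-27/1041011) = 6676236/1041011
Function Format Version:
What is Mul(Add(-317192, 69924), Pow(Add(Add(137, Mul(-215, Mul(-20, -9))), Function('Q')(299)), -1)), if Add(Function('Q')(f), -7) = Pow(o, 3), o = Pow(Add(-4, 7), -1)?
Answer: Rational(6676236, 1041011) ≈ 6.4132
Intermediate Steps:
o = Rational(1, 3) (o = Pow(3, -1) = Rational(1, 3) ≈ 0.33333)
Function('Q')(f) = Rational(190, 27) (Function('Q')(f) = Add(7, Pow(Rational(1, 3), 3)) = Add(7, Rational(1, 27)) = Rational(190, 27))
Mul(Add(-317192, 69924), Pow(Add(Add(137, Mul(-215, Mul(-20, -9))), Function('Q')(299)), -1)) = Mul(Add(-317192, 69924), Pow(Add(Add(137, Mul(-215, Mul(-20, -9))), Rational(190, 27)), -1)) = Mul(-247268, Pow(Add(Add(137, Mul(-215, 180)), Rational(190, 27)), -1)) = Mul(-247268, Pow(Add(Add(137, -38700), Rational(190, 27)), -1)) = Mul(-247268, Pow(Add(-38563, Rational(190, 27)), -1)) = Mul(-247268, Pow(Rational(-1041011, 27), -1)) = Mul(-247268, Rational(-27, 1041011)) = Rational(6676236, 1041011)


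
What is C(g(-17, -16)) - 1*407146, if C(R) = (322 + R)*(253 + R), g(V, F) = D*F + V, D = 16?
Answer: -408126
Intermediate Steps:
g(V, F) = V + 16*F (g(V, F) = 16*F + V = V + 16*F)
C(R) = (253 + R)*(322 + R)
C(g(-17, -16)) - 1*407146 = (81466 + (-17 + 16*(-16))² + 575*(-17 + 16*(-16))) - 1*407146 = (81466 + (-17 - 256)² + 575*(-17 - 256)) - 407146 = (81466 + (-273)² + 575*(-273)) - 407146 = (81466 + 74529 - 156975) - 407146 = -980 - 407146 = -408126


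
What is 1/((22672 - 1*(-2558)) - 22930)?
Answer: 1/2300 ≈ 0.00043478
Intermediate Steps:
1/((22672 - 1*(-2558)) - 22930) = 1/((22672 + 2558) - 22930) = 1/(25230 - 22930) = 1/2300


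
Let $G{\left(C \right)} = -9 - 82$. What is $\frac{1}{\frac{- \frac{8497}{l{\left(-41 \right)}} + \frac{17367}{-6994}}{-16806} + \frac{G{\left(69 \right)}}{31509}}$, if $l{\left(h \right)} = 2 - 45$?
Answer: $- \frac{53084998356156}{769641890455} \approx -68.974$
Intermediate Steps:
$G{\left(C \right)} = -91$
$l{\left(h \right)} = -43$
$\frac{1}{\frac{- \frac{8497}{l{\left(-41 \right)}} + \frac{17367}{-6994}}{-16806} + \frac{G{\left(69 \right)}}{31509}} = \frac{1}{\frac{- \frac{8497}{-43} + \frac{17367}{-6994}}{-16806} - \frac{91}{31509}} = \frac{1}{\left(\left(-8497\right) \left(- \frac{1}{43}\right) + 17367 \left(- \frac{1}{6994}\right)\right) \left(- \frac{1}{16806}\right) - \frac{91}{31509}} = \frac{1}{\left(\frac{8497}{43} - \frac{17367}{6994}\right) \left(- \frac{1}{16806}\right) - \frac{91}{31509}} = \frac{1}{\frac{58681237}{300742} \left(- \frac{1}{16806}\right) - \frac{91}{31509}} = \frac{1}{- \frac{58681237}{5054270052} - \frac{91}{31509}} = \frac{1}{- \frac{769641890455}{53084998356156}} = - \frac{53084998356156}{769641890455}$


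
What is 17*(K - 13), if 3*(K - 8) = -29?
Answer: -748/3 ≈ -249.33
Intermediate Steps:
K = -5/3 (K = 8 + (⅓)*(-29) = 8 - 29/3 = -5/3 ≈ -1.6667)
17*(K - 13) = 17*(-5/3 - 13) = 17*(-44/3) = -748/3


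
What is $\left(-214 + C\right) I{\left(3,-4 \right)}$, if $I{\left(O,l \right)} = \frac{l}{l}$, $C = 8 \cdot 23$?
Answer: $-30$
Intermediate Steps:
$C = 184$
$I{\left(O,l \right)} = 1$
$\left(-214 + C\right) I{\left(3,-4 \right)} = \left(-214 + 184\right) 1 = \left(-30\right) 1 = -30$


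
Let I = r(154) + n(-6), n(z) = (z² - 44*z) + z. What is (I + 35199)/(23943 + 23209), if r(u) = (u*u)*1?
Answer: 59209/47152 ≈ 1.2557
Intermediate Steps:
r(u) = u² (r(u) = u²*1 = u²)
n(z) = z² - 43*z
I = 24010 (I = 154² - 6*(-43 - 6) = 23716 - 6*(-49) = 23716 + 294 = 24010)
(I + 35199)/(23943 + 23209) = (24010 + 35199)/(23943 + 23209) = 59209/47152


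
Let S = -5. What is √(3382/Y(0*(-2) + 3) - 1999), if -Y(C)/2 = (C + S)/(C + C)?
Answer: √3074 ≈ 55.444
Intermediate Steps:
Y(C) = -(-5 + C)/C (Y(C) = -2*(C - 5)/(C + C) = -2*(-5 + C)/(2*C) = -2*(-5 + C)*1/(2*C) = -(-5 + C)/C)
√(3382/Y(0*(-2) + 3) - 1999) = √(3382/(((5 - (0*(-2) + 3))/(0*(-2) + 3))) - 1999) = √(3382/(((5 - (0 + 3))/(0 + 3))) - 1999) = √(3382/(((5 - 1*3)/3)) - 1999) = √(3382/(((5 - 3)/3)) - 1999) = √(3382/(((⅓)*2)) - 1999) = √(3382/(⅔) - 1999) = √(3382*(3/2) - 1999) = √(5073 - 1999) = √3074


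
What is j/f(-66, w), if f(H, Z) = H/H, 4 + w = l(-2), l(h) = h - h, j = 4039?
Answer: 4039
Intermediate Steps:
l(h) = 0
w = -4 (w = -4 + 0 = -4)
f(H, Z) = 1
j/f(-66, w) = 4039/1 = 4039*1 = 4039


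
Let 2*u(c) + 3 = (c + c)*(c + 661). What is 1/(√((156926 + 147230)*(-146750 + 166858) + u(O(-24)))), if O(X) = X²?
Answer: √24466725434/12233362717 ≈ 1.2786e-5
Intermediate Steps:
u(c) = -3/2 + c*(661 + c) (u(c) = -3/2 + ((c + c)*(c + 661))/2 = -3/2 + ((2*c)*(661 + c))/2 = -3/2 + (2*c*(661 + c))/2 = -3/2 + c*(661 + c))
1/(√((156926 + 147230)*(-146750 + 166858) + u(O(-24)))) = 1/(√((156926 + 147230)*(-146750 + 166858) + (-3/2 + ((-24)²)² + 661*(-24)²))) = 1/(√(304156*20108 + (-3/2 + 576² + 661*576))) = 1/(√(6115968848 + (-3/2 + 331776 + 380736))) = 1/(√(6115968848 + 1425021/2)) = 1/(√(12233362717/2)) = 1/(√24466725434/2) = √24466725434/12233362717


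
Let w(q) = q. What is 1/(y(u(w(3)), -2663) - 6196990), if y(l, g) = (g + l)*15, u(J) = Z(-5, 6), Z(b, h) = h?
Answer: -1/6236845 ≈ -1.6034e-7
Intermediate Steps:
u(J) = 6
y(l, g) = 15*g + 15*l
1/(y(u(w(3)), -2663) - 6196990) = 1/((15*(-2663) + 15*6) - 6196990) = 1/((-39945 + 90) - 6196990) = 1/(-39855 - 6196990) = 1/(-6236845) = -1/6236845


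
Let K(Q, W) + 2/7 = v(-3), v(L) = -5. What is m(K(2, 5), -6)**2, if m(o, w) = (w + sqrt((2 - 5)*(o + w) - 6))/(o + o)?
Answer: (42 - sqrt(1365))**2/5476 ≈ 0.0046647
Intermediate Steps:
K(Q, W) = -37/7 (K(Q, W) = -2/7 - 5 = -37/7)
m(o, w) = (w + sqrt(-6 - 3*o - 3*w))/(2*o) (m(o, w) = (w + sqrt(-3*(o + w) - 6))/((2*o)) = (w + sqrt((-3*o - 3*w) - 6))*(1/(2*o)) = (w + sqrt(-6 - 3*o - 3*w))*(1/(2*o)) = (w + sqrt(-6 - 3*o - 3*w))/(2*o))
m(K(2, 5), -6)**2 = ((-6 + sqrt(3)*sqrt(-2 - 1*(-37/7) - 1*(-6)))/(2*(-37/7)))**2 = ((1/2)*(-7/37)*(-6 + sqrt(3)*sqrt(-2 + 37/7 + 6)))**2 = ((1/2)*(-7/37)*(-6 + sqrt(3)*sqrt(65/7)))**2 = ((1/2)*(-7/37)*(-6 + sqrt(3)*(sqrt(455)/7)))**2 = ((1/2)*(-7/37)*(-6 + sqrt(1365)/7))**2 = (21/37 - sqrt(1365)/74)**2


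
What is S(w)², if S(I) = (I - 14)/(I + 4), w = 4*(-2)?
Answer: 121/4 ≈ 30.250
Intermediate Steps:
w = -8
S(I) = (-14 + I)/(4 + I)
S(w)² = ((-14 - 8)/(4 - 8))² = (-22/(-4))² = (-¼*(-22))² = (11/2)² = 121/4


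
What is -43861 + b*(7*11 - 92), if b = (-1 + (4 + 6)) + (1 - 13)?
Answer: -43816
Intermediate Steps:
b = -3 (b = (-1 + 10) - 12 = 9 - 12 = -3)
-43861 + b*(7*11 - 92) = -43861 - 3*(7*11 - 92) = -43861 - 3*(77 - 92) = -43861 - 3*(-15) = -43861 + 45 = -43816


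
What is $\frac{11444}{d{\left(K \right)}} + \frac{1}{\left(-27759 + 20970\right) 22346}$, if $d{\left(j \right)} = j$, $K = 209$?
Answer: $\frac{1736134839127}{31706761746} \approx 54.756$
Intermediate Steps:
$\frac{11444}{d{\left(K \right)}} + \frac{1}{\left(-27759 + 20970\right) 22346} = \frac{11444}{209} + \frac{1}{\left(-27759 + 20970\right) 22346} = 11444 \cdot \frac{1}{209} + \frac{1}{-6789} \cdot \frac{1}{22346} = \frac{11444}{209} - \frac{1}{151706994} = \frac{1736134839127}{31706761746}$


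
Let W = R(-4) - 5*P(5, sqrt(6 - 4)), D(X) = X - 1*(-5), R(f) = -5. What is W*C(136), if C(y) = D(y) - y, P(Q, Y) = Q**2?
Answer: -650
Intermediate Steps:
D(X) = 5 + X (D(X) = X + 5 = 5 + X)
W = -130 (W = -5 - 5*5**2 = -5 - 5*25 = -5 - 125 = -130)
C(y) = 5 (C(y) = (5 + y) - y = 5)
W*C(136) = -130*5 = -650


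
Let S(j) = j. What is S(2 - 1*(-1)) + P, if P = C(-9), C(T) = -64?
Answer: -61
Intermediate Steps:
P = -64
S(2 - 1*(-1)) + P = (2 - 1*(-1)) - 64 = (2 + 1) - 64 = 3 - 64 = -61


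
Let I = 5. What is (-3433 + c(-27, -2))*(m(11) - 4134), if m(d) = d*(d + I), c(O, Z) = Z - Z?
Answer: 13587814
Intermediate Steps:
c(O, Z) = 0
m(d) = d*(5 + d) (m(d) = d*(d + 5) = d*(5 + d))
(-3433 + c(-27, -2))*(m(11) - 4134) = (-3433 + 0)*(11*(5 + 11) - 4134) = -3433*(11*16 - 4134) = -3433*(176 - 4134) = -3433*(-3958) = 13587814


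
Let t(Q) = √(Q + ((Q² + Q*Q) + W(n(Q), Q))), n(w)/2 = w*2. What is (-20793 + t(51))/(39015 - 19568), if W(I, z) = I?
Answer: -20793/19447 + √5457/19447 ≈ -1.0654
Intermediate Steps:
n(w) = 4*w (n(w) = 2*(w*2) = 2*(2*w) = 4*w)
t(Q) = √(2*Q² + 5*Q) (t(Q) = √(Q + ((Q² + Q*Q) + 4*Q)) = √(Q + ((Q² + Q²) + 4*Q)) = √(Q + (2*Q² + 4*Q)) = √(2*Q² + 5*Q))
(-20793 + t(51))/(39015 - 19568) = (-20793 + √(51*(5 + 2*51)))/(39015 - 19568) = (-20793 + √(51*(5 + 102)))/19447 = (-20793 + √(51*107))*(1/19447) = (-20793 + √5457)*(1/19447) = -20793/19447 + √5457/19447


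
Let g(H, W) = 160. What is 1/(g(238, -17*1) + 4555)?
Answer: 1/4715 ≈ 0.00021209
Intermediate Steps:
1/(g(238, -17*1) + 4555) = 1/(160 + 4555) = 1/4715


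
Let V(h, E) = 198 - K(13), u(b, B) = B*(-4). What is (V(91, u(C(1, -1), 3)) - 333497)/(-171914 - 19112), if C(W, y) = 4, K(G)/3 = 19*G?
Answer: 167020/95513 ≈ 1.7487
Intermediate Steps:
K(G) = 57*G (K(G) = 3*(19*G) = 57*G)
u(b, B) = -4*B
V(h, E) = -543 (V(h, E) = 198 - 57*13 = 198 - 1*741 = 198 - 741 = -543)
(V(91, u(C(1, -1), 3)) - 333497)/(-171914 - 19112) = (-543 - 333497)/(-171914 - 19112) = -334040/(-191026) = -334040*(-1/191026) = 167020/95513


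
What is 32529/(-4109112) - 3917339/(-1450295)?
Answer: 764267049853/283782123240 ≈ 2.6931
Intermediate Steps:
32529/(-4109112) - 3917339/(-1450295) = 32529*(-1/4109112) - 3917339*(-1/1450295) = -1549/195672 + 3917339/1450295 = 764267049853/283782123240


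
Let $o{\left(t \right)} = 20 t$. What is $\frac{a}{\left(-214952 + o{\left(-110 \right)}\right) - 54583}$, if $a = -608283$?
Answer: $\frac{608283}{271735} \approx 2.2385$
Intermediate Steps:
$\frac{a}{\left(-214952 + o{\left(-110 \right)}\right) - 54583} = - \frac{608283}{\left(-214952 + 20 \left(-110\right)\right) - 54583} = - \frac{608283}{\left(-214952 - 2200\right) - 54583} = - \frac{608283}{-217152 - 54583} = - \frac{608283}{-271735} = \left(-608283\right) \left(- \frac{1}{271735}\right) = \frac{608283}{271735}$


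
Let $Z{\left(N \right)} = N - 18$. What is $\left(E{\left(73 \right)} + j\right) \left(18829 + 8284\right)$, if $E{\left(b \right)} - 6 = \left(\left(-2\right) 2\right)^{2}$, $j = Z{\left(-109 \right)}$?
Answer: $-2846865$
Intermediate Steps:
$Z{\left(N \right)} = -18 + N$ ($Z{\left(N \right)} = N - 18 = -18 + N$)
$j = -127$ ($j = -18 - 109 = -127$)
$E{\left(b \right)} = 22$ ($E{\left(b \right)} = 6 + \left(\left(-2\right) 2\right)^{2} = 6 + \left(-4\right)^{2} = 6 + 16 = 22$)
$\left(E{\left(73 \right)} + j\right) \left(18829 + 8284\right) = \left(22 - 127\right) \left(18829 + 8284\right) = \left(-105\right) 27113 = -2846865$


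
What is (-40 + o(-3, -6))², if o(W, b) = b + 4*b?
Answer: 4900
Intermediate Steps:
o(W, b) = 5*b
(-40 + o(-3, -6))² = (-40 + 5*(-6))² = (-40 - 30)² = (-70)² = 4900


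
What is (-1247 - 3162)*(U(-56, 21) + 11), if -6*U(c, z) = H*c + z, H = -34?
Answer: 8196331/6 ≈ 1.3661e+6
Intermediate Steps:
U(c, z) = -z/6 + 17*c/3 (U(c, z) = -(-34*c + z)/6 = -(z - 34*c)/6 = -z/6 + 17*c/3)
(-1247 - 3162)*(U(-56, 21) + 11) = (-1247 - 3162)*((-⅙*21 + (17/3)*(-56)) + 11) = -4409*((-7/2 - 952/3) + 11) = -4409*(-1925/6 + 11) = -4409*(-1859/6) = 8196331/6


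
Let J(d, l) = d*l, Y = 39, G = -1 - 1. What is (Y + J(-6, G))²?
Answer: 2601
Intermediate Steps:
G = -2
(Y + J(-6, G))² = (39 - 6*(-2))² = (39 + 12)² = 51² = 2601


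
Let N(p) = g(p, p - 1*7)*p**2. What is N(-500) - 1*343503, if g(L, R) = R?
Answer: -127093503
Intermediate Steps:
N(p) = p**2*(-7 + p) (N(p) = (p - 1*7)*p**2 = (p - 7)*p**2 = (-7 + p)*p**2 = p**2*(-7 + p))
N(-500) - 1*343503 = (-500)**2*(-7 - 500) - 1*343503 = 250000*(-507) - 343503 = -126750000 - 343503 = -127093503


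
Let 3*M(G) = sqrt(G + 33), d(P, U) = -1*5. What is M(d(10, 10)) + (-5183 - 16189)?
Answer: -21372 + 2*sqrt(7)/3 ≈ -21370.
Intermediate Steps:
d(P, U) = -5
M(G) = sqrt(33 + G)/3 (M(G) = sqrt(G + 33)/3 = sqrt(33 + G)/3)
M(d(10, 10)) + (-5183 - 16189) = sqrt(33 - 5)/3 + (-5183 - 16189) = sqrt(28)/3 - 21372 = (2*sqrt(7))/3 - 21372 = 2*sqrt(7)/3 - 21372 = -21372 + 2*sqrt(7)/3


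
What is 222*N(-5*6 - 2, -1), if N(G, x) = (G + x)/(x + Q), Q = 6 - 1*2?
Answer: -2442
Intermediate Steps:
Q = 4 (Q = 6 - 2 = 4)
N(G, x) = (G + x)/(4 + x) (N(G, x) = (G + x)/(x + 4) = (G + x)/(4 + x))
222*N(-5*6 - 2, -1) = 222*(((-5*6 - 2) - 1)/(4 - 1)) = 222*(((-30 - 2) - 1)/3) = 222*((-32 - 1)/3) = 222*((⅓)*(-33)) = 222*(-11) = -2442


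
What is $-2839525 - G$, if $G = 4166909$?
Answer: $-7006434$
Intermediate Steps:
$-2839525 - G = -2839525 - 4166909 = -7006434$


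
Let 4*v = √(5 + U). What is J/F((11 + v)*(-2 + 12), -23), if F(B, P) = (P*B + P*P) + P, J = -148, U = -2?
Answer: 52096/710723 - 1480*√3/710723 ≈ 0.069693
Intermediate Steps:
v = √3/4 (v = √(5 - 2)/4 = √3/4 ≈ 0.43301)
F(B, P) = P + P² + B*P (F(B, P) = (B*P + P²) + P = (P² + B*P) + P = P + P² + B*P)
J/F((11 + v)*(-2 + 12), -23) = -148*(-1/(23*(1 + (11 + √3/4)*(-2 + 12) - 23))) = -148*(-1/(23*(1 + (11 + √3/4)*10 - 23))) = -148*(-1/(23*(1 + (110 + 5*√3/2) - 23))) = -148*(-1/(23*(88 + 5*√3/2))) = -148/(-2024 - 115*√3/2)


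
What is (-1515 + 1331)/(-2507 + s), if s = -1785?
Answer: 46/1073 ≈ 0.042870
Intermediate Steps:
(-1515 + 1331)/(-2507 + s) = (-1515 + 1331)/(-2507 - 1785) = -184/(-4292) = -184*(-1/4292) = 46/1073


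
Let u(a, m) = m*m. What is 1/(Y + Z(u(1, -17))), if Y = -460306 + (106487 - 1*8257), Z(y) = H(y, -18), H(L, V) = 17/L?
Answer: -17/6155291 ≈ -2.7619e-6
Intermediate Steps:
u(a, m) = m**2
Z(y) = 17/y
Y = -362076 (Y = -460306 + (106487 - 8257) = -460306 + 98230 = -362076)
1/(Y + Z(u(1, -17))) = 1/(-362076 + 17/((-17)**2)) = 1/(-362076 + 17/289) = 1/(-362076 + 17*(1/289)) = 1/(-362076 + 1/17) = 1/(-6155291/17) = -17/6155291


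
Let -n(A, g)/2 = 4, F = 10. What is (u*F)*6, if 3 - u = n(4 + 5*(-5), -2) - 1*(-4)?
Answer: 420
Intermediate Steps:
n(A, g) = -8 (n(A, g) = -2*4 = -8)
u = 7 (u = 3 - (-8 - 1*(-4)) = 3 - (-8 + 4) = 3 - 1*(-4) = 3 + 4 = 7)
(u*F)*6 = (7*10)*6 = 70*6 = 420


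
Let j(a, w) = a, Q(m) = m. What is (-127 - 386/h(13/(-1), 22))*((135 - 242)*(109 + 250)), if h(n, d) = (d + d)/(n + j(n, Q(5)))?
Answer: -42715256/11 ≈ -3.8832e+6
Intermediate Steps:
h(n, d) = d/n (h(n, d) = (d + d)/(n + n) = (2*d)/((2*n)) = (2*d)*(1/(2*n)) = d/n)
(-127 - 386/h(13/(-1), 22))*((135 - 242)*(109 + 250)) = (-127 - 386/(22/((13/(-1)))))*((135 - 242)*(109 + 250)) = (-127 - 386/(22/((13*(-1)))))*(-107*359) = (-127 - 386/(22/(-13)))*(-38413) = (-127 - 386/(22*(-1/13)))*(-38413) = (-127 - 386/(-22/13))*(-38413) = (-127 - 386*(-13/22))*(-38413) = (-127 + 2509/11)*(-38413) = (1112/11)*(-38413) = -42715256/11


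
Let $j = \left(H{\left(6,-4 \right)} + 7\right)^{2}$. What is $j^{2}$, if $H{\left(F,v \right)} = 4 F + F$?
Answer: $1874161$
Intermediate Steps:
$H{\left(F,v \right)} = 5 F$
$j = 1369$ ($j = \left(5 \cdot 6 + 7\right)^{2} = \left(30 + 7\right)^{2} = 37^{2} = 1369$)
$j^{2} = 1369^{2} = 1874161$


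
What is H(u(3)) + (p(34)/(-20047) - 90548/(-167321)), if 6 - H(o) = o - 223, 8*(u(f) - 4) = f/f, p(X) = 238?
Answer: 6048560219377/26834272696 ≈ 225.40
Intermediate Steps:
u(f) = 33/8 (u(f) = 4 + (f/f)/8 = 4 + (⅛)*1 = 4 + ⅛ = 33/8)
H(o) = 229 - o (H(o) = 6 - (o - 223) = 6 - (-223 + o) = 6 + (223 - o) = 229 - o)
H(u(3)) + (p(34)/(-20047) - 90548/(-167321)) = (229 - 1*33/8) + (238/(-20047) - 90548/(-167321)) = (229 - 33/8) + (238*(-1/20047) - 90548*(-1/167321)) = 1799/8 + (-238/20047 + 90548/167321) = 1799/8 + 1775393358/3354284087 = 6048560219377/26834272696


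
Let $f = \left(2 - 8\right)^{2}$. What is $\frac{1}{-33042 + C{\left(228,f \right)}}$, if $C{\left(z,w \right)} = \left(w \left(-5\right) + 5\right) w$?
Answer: $- \frac{1}{39342} \approx -2.5418 \cdot 10^{-5}$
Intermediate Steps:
$f = 36$ ($f = \left(-6\right)^{2} = 36$)
$C{\left(z,w \right)} = w \left(5 - 5 w\right)$ ($C{\left(z,w \right)} = \left(- 5 w + 5\right) w = \left(5 - 5 w\right) w = w \left(5 - 5 w\right)$)
$\frac{1}{-33042 + C{\left(228,f \right)}} = \frac{1}{-33042 + 5 \cdot 36 \left(1 - 36\right)} = \frac{1}{-33042 + 5 \cdot 36 \left(-35\right)} = \frac{1}{-33042 - 6300} = \frac{1}{-39342} = - \frac{1}{39342}$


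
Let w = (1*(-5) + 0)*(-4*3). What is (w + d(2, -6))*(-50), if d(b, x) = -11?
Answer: -2450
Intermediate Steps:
w = 60 (w = (-5 + 0)*(-12) = -5*(-12) = 60)
(w + d(2, -6))*(-50) = (60 - 11)*(-50) = 49*(-50) = -2450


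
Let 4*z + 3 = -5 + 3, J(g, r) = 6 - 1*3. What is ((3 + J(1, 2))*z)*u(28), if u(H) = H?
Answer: -210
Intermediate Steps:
J(g, r) = 3 (J(g, r) = 6 - 3 = 3)
z = -5/4 (z = -¾ + (-5 + 3)/4 = -¾ + (¼)*(-2) = -¾ - ½ = -5/4 ≈ -1.2500)
((3 + J(1, 2))*z)*u(28) = ((3 + 3)*(-5/4))*28 = (6*(-5/4))*28 = -15/2*28 = -210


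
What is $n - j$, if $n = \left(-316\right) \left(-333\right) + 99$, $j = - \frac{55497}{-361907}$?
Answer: $\frac{2932194084}{27839} \approx 1.0533 \cdot 10^{5}$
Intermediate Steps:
$j = \frac{4269}{27839}$ ($j = \left(-55497\right) \left(- \frac{1}{361907}\right) = \frac{4269}{27839} \approx 0.15335$)
$n = 105327$ ($n = 105228 + 99 = 105327$)
$n - j = 105327 - \frac{4269}{27839} = \frac{2932194084}{27839}$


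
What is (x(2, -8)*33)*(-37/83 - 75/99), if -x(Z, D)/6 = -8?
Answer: -158208/83 ≈ -1906.1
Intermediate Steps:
x(Z, D) = 48 (x(Z, D) = -6*(-8) = 48)
(x(2, -8)*33)*(-37/83 - 75/99) = (48*33)*(-37/83 - 75/99) = 1584*(-37*1/83 - 75*1/99) = 1584*(-37/83 - 25/33) = 1584*(-3296/2739) = -158208/83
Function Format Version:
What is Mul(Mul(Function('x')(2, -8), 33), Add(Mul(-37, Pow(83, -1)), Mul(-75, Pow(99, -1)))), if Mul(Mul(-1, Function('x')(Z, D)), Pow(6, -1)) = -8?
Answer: Rational(-158208, 83) ≈ -1906.1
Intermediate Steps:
Function('x')(Z, D) = 48 (Function('x')(Z, D) = Mul(-6, -8) = 48)
Mul(Mul(Function('x')(2, -8), 33), Add(Mul(-37, Pow(83, -1)), Mul(-75, Pow(99, -1)))) = Mul(Mul(48, 33), Add(Mul(-37, Pow(83, -1)), Mul(-75, Pow(99, -1)))) = Mul(1584, Add(Mul(-37, Rational(1, 83)), Mul(-75, Rational(1, 99)))) = Mul(1584, Add(Rational(-37, 83), Rational(-25, 33))) = Mul(1584, Rational(-3296, 2739)) = Rational(-158208, 83)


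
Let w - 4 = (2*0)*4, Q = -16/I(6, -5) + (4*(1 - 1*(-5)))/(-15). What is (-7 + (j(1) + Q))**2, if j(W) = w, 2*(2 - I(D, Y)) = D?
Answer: 3249/25 ≈ 129.96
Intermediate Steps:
I(D, Y) = 2 - D/2
Q = 72/5 (Q = -16/(2 - 1/2*6) + (4*(1 - 1*(-5)))/(-15) = -16/(2 - 3) + (4*(1 + 5))*(-1/15) = -16/(-1) + (4*6)*(-1/15) = -16*(-1) + 24*(-1/15) = 16 - 8/5 = 72/5 ≈ 14.400)
w = 4 (w = 4 + (2*0)*4 = 4 + 0*4 = 4 + 0 = 4)
j(W) = 4
(-7 + (j(1) + Q))**2 = (-7 + (4 + 72/5))**2 = (-7 + 92/5)**2 = (57/5)**2 = 3249/25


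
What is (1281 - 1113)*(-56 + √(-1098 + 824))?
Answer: -9408 + 168*I*√274 ≈ -9408.0 + 2780.9*I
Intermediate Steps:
(1281 - 1113)*(-56 + √(-1098 + 824)) = 168*(-56 + √(-274)) = 168*(-56 + I*√274) = -9408 + 168*I*√274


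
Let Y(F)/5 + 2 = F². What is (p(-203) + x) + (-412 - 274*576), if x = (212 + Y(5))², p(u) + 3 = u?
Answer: -51513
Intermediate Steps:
Y(F) = -10 + 5*F²
p(u) = -3 + u
x = 106929 (x = (212 + (-10 + 5*5²))² = (212 + (-10 + 5*25))² = (212 + (-10 + 125))² = (212 + 115)² = 327² = 106929)
(p(-203) + x) + (-412 - 274*576) = ((-3 - 203) + 106929) + (-412 - 274*576) = (-206 + 106929) + (-412 - 157824) = 106723 - 158236 = -51513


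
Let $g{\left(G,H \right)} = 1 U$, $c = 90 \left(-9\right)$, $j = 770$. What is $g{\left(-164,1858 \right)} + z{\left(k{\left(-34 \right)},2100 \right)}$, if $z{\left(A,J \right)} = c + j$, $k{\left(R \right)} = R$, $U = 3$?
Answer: $-37$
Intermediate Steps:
$c = -810$
$g{\left(G,H \right)} = 3$ ($g{\left(G,H \right)} = 1 \cdot 3 = 3$)
$z{\left(A,J \right)} = -40$ ($z{\left(A,J \right)} = -810 + 770 = -40$)
$g{\left(-164,1858 \right)} + z{\left(k{\left(-34 \right)},2100 \right)} = 3 - 40 = -37$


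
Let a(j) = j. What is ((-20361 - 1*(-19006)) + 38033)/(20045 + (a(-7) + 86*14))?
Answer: 18339/10621 ≈ 1.7267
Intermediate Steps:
((-20361 - 1*(-19006)) + 38033)/(20045 + (a(-7) + 86*14)) = ((-20361 - 1*(-19006)) + 38033)/(20045 + (-7 + 86*14)) = ((-20361 + 19006) + 38033)/(20045 + (-7 + 1204)) = (-1355 + 38033)/(20045 + 1197) = 36678/21242 = 36678*(1/21242) = 18339/10621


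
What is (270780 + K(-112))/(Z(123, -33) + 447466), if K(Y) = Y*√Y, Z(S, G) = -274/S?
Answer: 8326485/13759511 - 13776*I*√7/13759511 ≈ 0.60514 - 0.0026489*I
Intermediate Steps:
K(Y) = Y^(3/2)
(270780 + K(-112))/(Z(123, -33) + 447466) = (270780 + (-112)^(3/2))/(-274/123 + 447466) = (270780 - 448*I*√7)/(-274*1/123 + 447466) = (270780 - 448*I*√7)/(-274/123 + 447466) = (270780 - 448*I*√7)/(55038044/123) = (270780 - 448*I*√7)*(123/55038044) = 8326485/13759511 - 13776*I*√7/13759511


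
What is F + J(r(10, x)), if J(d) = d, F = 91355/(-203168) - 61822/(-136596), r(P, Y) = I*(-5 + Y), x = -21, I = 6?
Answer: -1082305127863/6937984032 ≈ -156.00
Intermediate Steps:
r(P, Y) = -30 + 6*Y (r(P, Y) = 6*(-5 + Y) = -30 + 6*Y)
F = 20381129/6937984032 (F = 91355*(-1/203168) - 61822*(-1/136596) = -91355/203168 + 30911/68298 = 20381129/6937984032 ≈ 0.0029376)
F + J(r(10, x)) = 20381129/6937984032 + (-30 + 6*(-21)) = 20381129/6937984032 + (-30 - 126) = 20381129/6937984032 - 156 = -1082305127863/6937984032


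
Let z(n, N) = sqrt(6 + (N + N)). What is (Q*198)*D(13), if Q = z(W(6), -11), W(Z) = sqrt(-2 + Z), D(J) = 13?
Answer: 10296*I ≈ 10296.0*I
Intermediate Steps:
z(n, N) = sqrt(6 + 2*N)
Q = 4*I (Q = sqrt(6 + 2*(-11)) = sqrt(6 - 22) = sqrt(-16) = 4*I ≈ 4.0*I)
(Q*198)*D(13) = ((4*I)*198)*13 = (792*I)*13 = 10296*I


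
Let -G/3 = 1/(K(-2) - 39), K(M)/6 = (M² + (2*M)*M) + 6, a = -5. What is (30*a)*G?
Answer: 150/23 ≈ 6.5217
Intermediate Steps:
K(M) = 36 + 18*M² (K(M) = 6*((M² + (2*M)*M) + 6) = 6*((M² + 2*M²) + 6) = 6*(3*M² + 6) = 6*(6 + 3*M²) = 36 + 18*M²)
G = -1/23 (G = -3/((36 + 18*(-2)²) - 39) = -3/((36 + 18*4) - 39) = -3/((36 + 72) - 39) = -3/(108 - 39) = -3/69 = -3*1/69 = -1/23 ≈ -0.043478)
(30*a)*G = (30*(-5))*(-1/23) = -150*(-1/23) = 150/23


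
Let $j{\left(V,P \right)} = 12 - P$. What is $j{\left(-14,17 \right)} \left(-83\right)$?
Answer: $415$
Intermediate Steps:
$j{\left(-14,17 \right)} \left(-83\right) = \left(12 - 17\right) \left(-83\right) = \left(-5\right) \left(-83\right) = 415$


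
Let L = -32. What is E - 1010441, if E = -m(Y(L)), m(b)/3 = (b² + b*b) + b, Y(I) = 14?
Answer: -1011659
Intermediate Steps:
m(b) = 3*b + 6*b² (m(b) = 3*((b² + b*b) + b) = 3*((b² + b²) + b) = 3*(2*b² + b) = 3*(b + 2*b²) = 3*b + 6*b²)
E = -1218 (E = -3*14*(1 + 2*14) = -3*14*(1 + 28) = -3*14*29 = -1*1218 = -1218)
E - 1010441 = -1218 - 1010441 = -1011659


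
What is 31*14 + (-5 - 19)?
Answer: 410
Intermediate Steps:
31*14 + (-5 - 19) = 434 - 24 = 410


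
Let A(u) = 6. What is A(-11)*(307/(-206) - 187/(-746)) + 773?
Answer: 29412137/38419 ≈ 765.56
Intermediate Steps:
A(-11)*(307/(-206) - 187/(-746)) + 773 = 6*(307/(-206) - 187/(-746)) + 773 = 6*(307*(-1/206) - 187*(-1/746)) + 773 = 6*(-307/206 + 187/746) + 773 = 6*(-47625/38419) + 773 = -285750/38419 + 773 = 29412137/38419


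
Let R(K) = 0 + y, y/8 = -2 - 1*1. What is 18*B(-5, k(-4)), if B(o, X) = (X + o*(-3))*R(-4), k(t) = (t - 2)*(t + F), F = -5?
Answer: -29808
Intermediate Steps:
y = -24 (y = 8*(-2 - 1*1) = 8*(-2 - 1) = 8*(-3) = -24)
R(K) = -24 (R(K) = 0 - 24 = -24)
k(t) = (-5 + t)*(-2 + t) (k(t) = (t - 2)*(t - 5) = (-2 + t)*(-5 + t) = (-5 + t)*(-2 + t))
B(o, X) = -24*X + 72*o (B(o, X) = (X + o*(-3))*(-24) = (X - 3*o)*(-24) = -24*X + 72*o)
18*B(-5, k(-4)) = 18*(-24*(10 + (-4)² - 7*(-4)) + 72*(-5)) = 18*(-24*(10 + 16 + 28) - 360) = 18*(-24*54 - 360) = 18*(-1296 - 360) = 18*(-1656) = -29808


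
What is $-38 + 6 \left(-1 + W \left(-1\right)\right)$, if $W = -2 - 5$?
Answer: $-2$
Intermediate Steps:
$W = -7$ ($W = -2 - 5 = -7$)
$-38 + 6 \left(-1 + W \left(-1\right)\right) = -38 + 6 \left(-1 - -7\right) = -38 + 6 \left(-1 + 7\right) = -38 + 6 \cdot 6 = -38 + 36 = -2$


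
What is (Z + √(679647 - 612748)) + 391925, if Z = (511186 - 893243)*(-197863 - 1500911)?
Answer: 649028890043 + √66899 ≈ 6.4903e+11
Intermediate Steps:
Z = 649028498118 (Z = -382057*(-1698774) = 649028498118)
(Z + √(679647 - 612748)) + 391925 = (649028498118 + √(679647 - 612748)) + 391925 = (649028498118 + √66899) + 391925 = 649028890043 + √66899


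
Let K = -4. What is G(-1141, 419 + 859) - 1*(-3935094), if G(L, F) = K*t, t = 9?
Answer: 3935058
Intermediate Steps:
G(L, F) = -36 (G(L, F) = -4*9 = -36)
G(-1141, 419 + 859) - 1*(-3935094) = -36 - 1*(-3935094) = -36 + 3935094 = 3935058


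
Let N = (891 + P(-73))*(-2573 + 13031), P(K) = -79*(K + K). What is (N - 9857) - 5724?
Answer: 129925069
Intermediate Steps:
P(K) = -158*K
N = 129940650 (N = (891 - 158*(-73))*(-2573 + 13031) = (891 + 11534)*10458 = 12425*10458 = 129940650)
(N - 9857) - 5724 = (129940650 - 9857) - 5724 = 129930793 - 5724 = 129925069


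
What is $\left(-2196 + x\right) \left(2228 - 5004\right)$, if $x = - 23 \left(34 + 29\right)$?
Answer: $10118520$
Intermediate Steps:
$x = -1449$ ($x = \left(-23\right) 63 = -1449$)
$\left(-2196 + x\right) \left(2228 - 5004\right) = \left(-2196 - 1449\right) \left(2228 - 5004\right) = \left(-3645\right) \left(-2776\right) = 10118520$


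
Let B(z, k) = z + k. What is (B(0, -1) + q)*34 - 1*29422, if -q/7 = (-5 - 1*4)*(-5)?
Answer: -40166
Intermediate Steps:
q = -315 (q = -7*(-5 - 1*4)*(-5) = -7*(-5 - 4)*(-5) = -(-63)*(-5) = -7*45 = -315)
B(z, k) = k + z
(B(0, -1) + q)*34 - 1*29422 = ((-1 + 0) - 315)*34 - 1*29422 = (-1 - 315)*34 - 29422 = -316*34 - 29422 = -10744 - 29422 = -40166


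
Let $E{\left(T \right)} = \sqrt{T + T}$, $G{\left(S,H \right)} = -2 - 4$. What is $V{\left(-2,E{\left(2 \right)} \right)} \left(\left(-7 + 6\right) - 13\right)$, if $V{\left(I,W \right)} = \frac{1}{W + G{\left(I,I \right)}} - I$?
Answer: $- \frac{49}{2} \approx -24.5$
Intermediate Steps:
$G{\left(S,H \right)} = -6$
$E{\left(T \right)} = \sqrt{2} \sqrt{T}$ ($E{\left(T \right)} = \sqrt{2 T} = \sqrt{2} \sqrt{T}$)
$V{\left(I,W \right)} = \frac{1}{-6 + W} - I$ ($V{\left(I,W \right)} = \frac{1}{W - 6} - I = \frac{1}{-6 + W} - I$)
$V{\left(-2,E{\left(2 \right)} \right)} \left(\left(-7 + 6\right) - 13\right) = \frac{1 + 6 \left(-2\right) - - 2 \sqrt{2} \sqrt{2}}{-6 + \sqrt{2} \sqrt{2}} \left(\left(-7 + 6\right) - 13\right) = \frac{1 - 12 - \left(-2\right) 2}{-6 + 2} \left(-1 - 13\right) = \frac{1 - 12 + 4}{-4} \left(-14\right) = \left(- \frac{1}{4}\right) \left(-7\right) \left(-14\right) = \frac{7}{4} \left(-14\right) = - \frac{49}{2}$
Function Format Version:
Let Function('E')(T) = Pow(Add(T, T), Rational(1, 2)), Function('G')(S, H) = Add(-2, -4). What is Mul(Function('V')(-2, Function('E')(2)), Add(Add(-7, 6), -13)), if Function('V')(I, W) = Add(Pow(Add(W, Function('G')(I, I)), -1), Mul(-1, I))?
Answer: Rational(-49, 2) ≈ -24.500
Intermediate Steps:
Function('G')(S, H) = -6
Function('E')(T) = Mul(Pow(2, Rational(1, 2)), Pow(T, Rational(1, 2))) (Function('E')(T) = Pow(Mul(2, T), Rational(1, 2)) = Mul(Pow(2, Rational(1, 2)), Pow(T, Rational(1, 2))))
Function('V')(I, W) = Add(Pow(Add(-6, W), -1), Mul(-1, I)) (Function('V')(I, W) = Add(Pow(Add(W, -6), -1), Mul(-1, I)) = Add(Pow(Add(-6, W), -1), Mul(-1, I)))
Mul(Function('V')(-2, Function('E')(2)), Add(Add(-7, 6), -13)) = Mul(Mul(Pow(Add(-6, Mul(Pow(2, Rational(1, 2)), Pow(2, Rational(1, 2)))), -1), Add(1, Mul(6, -2), Mul(-1, -2, Mul(Pow(2, Rational(1, 2)), Pow(2, Rational(1, 2)))))), Add(Add(-7, 6), -13)) = Mul(Mul(Pow(Add(-6, 2), -1), Add(1, -12, Mul(-1, -2, 2))), Add(-1, -13)) = Mul(Mul(Pow(-4, -1), Add(1, -12, 4)), -14) = Mul(Mul(Rational(-1, 4), -7), -14) = Mul(Rational(7, 4), -14) = Rational(-49, 2)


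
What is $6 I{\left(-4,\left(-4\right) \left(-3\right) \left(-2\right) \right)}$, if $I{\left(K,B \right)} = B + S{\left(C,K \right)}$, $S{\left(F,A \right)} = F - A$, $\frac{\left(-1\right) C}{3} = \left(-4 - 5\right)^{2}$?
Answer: $-1578$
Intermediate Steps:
$C = -243$ ($C = - 3 \left(-4 - 5\right)^{2} = - 3 \left(-9\right)^{2} = \left(-3\right) 81 = -243$)
$I{\left(K,B \right)} = -243 + B - K$ ($I{\left(K,B \right)} = B - \left(243 + K\right) = -243 + B - K$)
$6 I{\left(-4,\left(-4\right) \left(-3\right) \left(-2\right) \right)} = 6 \left(-243 + \left(-4\right) \left(-3\right) \left(-2\right) - -4\right) = 6 \left(-243 + 12 \left(-2\right) + 4\right) = 6 \left(-243 - 24 + 4\right) = 6 \left(-263\right) = -1578$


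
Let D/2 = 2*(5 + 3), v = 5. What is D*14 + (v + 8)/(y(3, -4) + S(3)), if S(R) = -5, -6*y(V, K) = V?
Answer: 4902/11 ≈ 445.64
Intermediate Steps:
y(V, K) = -V/6
D = 32 (D = 2*(2*(5 + 3)) = 2*(2*8) = 2*16 = 32)
D*14 + (v + 8)/(y(3, -4) + S(3)) = 32*14 + (5 + 8)/(-1/6*3 - 5) = 448 + 13/(-1/2 - 5) = 448 + 13/(-11/2) = 448 + 13*(-2/11) = 448 - 26/11 = 4902/11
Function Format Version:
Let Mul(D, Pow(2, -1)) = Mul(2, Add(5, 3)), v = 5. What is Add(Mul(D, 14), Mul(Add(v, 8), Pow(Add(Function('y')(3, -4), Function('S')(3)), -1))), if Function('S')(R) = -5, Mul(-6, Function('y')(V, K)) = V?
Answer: Rational(4902, 11) ≈ 445.64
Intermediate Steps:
Function('y')(V, K) = Mul(Rational(-1, 6), V)
D = 32 (D = Mul(2, Mul(2, Add(5, 3))) = Mul(2, Mul(2, 8)) = Mul(2, 16) = 32)
Add(Mul(D, 14), Mul(Add(v, 8), Pow(Add(Function('y')(3, -4), Function('S')(3)), -1))) = Add(Mul(32, 14), Mul(Add(5, 8), Pow(Add(Mul(Rational(-1, 6), 3), -5), -1))) = Add(448, Mul(13, Pow(Add(Rational(-1, 2), -5), -1))) = Add(448, Mul(13, Pow(Rational(-11, 2), -1))) = Add(448, Mul(13, Rational(-2, 11))) = Add(448, Rational(-26, 11)) = Rational(4902, 11)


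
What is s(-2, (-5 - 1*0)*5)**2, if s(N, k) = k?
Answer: 625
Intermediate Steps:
s(-2, (-5 - 1*0)*5)**2 = ((-5 - 1*0)*5)**2 = ((-5 + 0)*5)**2 = (-5*5)**2 = (-25)**2 = 625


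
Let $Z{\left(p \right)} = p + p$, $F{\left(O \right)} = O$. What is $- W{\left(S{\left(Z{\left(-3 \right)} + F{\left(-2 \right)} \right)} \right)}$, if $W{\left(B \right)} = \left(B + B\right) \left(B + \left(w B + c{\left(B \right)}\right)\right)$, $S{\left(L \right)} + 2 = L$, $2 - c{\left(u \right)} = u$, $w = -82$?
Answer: $16440$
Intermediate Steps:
$c{\left(u \right)} = 2 - u$
$Z{\left(p \right)} = 2 p$
$S{\left(L \right)} = -2 + L$
$W{\left(B \right)} = 2 B \left(2 - 82 B\right)$ ($W{\left(B \right)} = \left(B + B\right) \left(B - \left(-2 + 83 B\right)\right) = 2 B \left(B - \left(-2 + 83 B\right)\right) = 2 B \left(2 - 82 B\right)$)
$- W{\left(S{\left(Z{\left(-3 \right)} + F{\left(-2 \right)} \right)} \right)} = - 4 \left(-2 + \left(2 \left(-3\right) - 2\right)\right) \left(1 - 41 \left(-2 + \left(2 \left(-3\right) - 2\right)\right)\right) = - 4 \left(-2 - 8\right) \left(1 - 41 \left(-2 - 8\right)\right) = - 4 \left(-10\right) \left(1 - -410\right) = - 4 \left(-10\right) \left(1 + 410\right) = - 4 \left(-10\right) 411 = \left(-1\right) \left(-16440\right) = 16440$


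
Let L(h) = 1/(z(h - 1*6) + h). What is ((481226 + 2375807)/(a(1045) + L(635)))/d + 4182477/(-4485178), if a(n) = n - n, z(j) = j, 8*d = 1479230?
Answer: 1222377646204313/62590658990 ≈ 19530.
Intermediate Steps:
d = 739615/4 (d = (1/8)*1479230 = 739615/4 ≈ 1.8490e+5)
a(n) = 0
L(h) = 1/(-6 + 2*h) (L(h) = 1/((h - 1*6) + h) = 1/((h - 6) + h) = 1/((-6 + h) + h) = 1/(-6 + 2*h))
((481226 + 2375807)/(a(1045) + L(635)))/d + 4182477/(-4485178) = ((481226 + 2375807)/(0 + 1/(2*(-3 + 635))))/(739615/4) + 4182477/(-4485178) = (2857033/(0 + (1/2)/632))*(4/739615) + 4182477*(-1/4485178) = (2857033/(0 + (1/2)*(1/632)))*(4/739615) - 4182477/4485178 = (2857033/(0 + 1/1264))*(4/739615) - 4182477/4485178 = (2857033/(1/1264))*(4/739615) - 4182477/4485178 = (2857033*1264)*(4/739615) - 4182477/4485178 = 3611289712*(4/739615) - 4182477/4485178 = 14445158848/739615 - 4182477/4485178 = 1222377646204313/62590658990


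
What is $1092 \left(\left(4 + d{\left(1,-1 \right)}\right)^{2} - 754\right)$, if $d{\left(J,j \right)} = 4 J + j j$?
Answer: $-734916$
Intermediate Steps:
$d{\left(J,j \right)} = j^{2} + 4 J$ ($d{\left(J,j \right)} = 4 J + j^{2} = j^{2} + 4 J$)
$1092 \left(\left(4 + d{\left(1,-1 \right)}\right)^{2} - 754\right) = 1092 \left(\left(4 + \left(\left(-1\right)^{2} + 4 \cdot 1\right)\right)^{2} - 754\right) = 1092 \left(\left(4 + \left(1 + 4\right)\right)^{2} - 754\right) = 1092 \left(\left(4 + 5\right)^{2} - 754\right) = 1092 \left(9^{2} - 754\right) = 1092 \left(81 - 754\right) = 1092 \left(-673\right) = -734916$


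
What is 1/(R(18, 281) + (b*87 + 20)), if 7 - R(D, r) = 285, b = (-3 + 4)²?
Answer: -1/171 ≈ -0.0058480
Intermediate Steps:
b = 1 (b = 1² = 1)
R(D, r) = -278 (R(D, r) = 7 - 1*285 = 7 - 285 = -278)
1/(R(18, 281) + (b*87 + 20)) = 1/(-278 + (1*87 + 20)) = 1/(-278 + (87 + 20)) = 1/(-278 + 107) = 1/(-171) = -1/171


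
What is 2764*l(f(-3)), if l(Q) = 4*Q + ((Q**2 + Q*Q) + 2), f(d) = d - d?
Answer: 5528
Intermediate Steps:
f(d) = 0
l(Q) = 2 + 2*Q**2 + 4*Q (l(Q) = 4*Q + ((Q**2 + Q**2) + 2) = 4*Q + (2*Q**2 + 2) = 4*Q + (2 + 2*Q**2) = 2 + 2*Q**2 + 4*Q)
2764*l(f(-3)) = 2764*(2 + 2*0**2 + 4*0) = 2764*(2 + 2*0 + 0) = 2764*(2 + 0 + 0) = 2764*2 = 5528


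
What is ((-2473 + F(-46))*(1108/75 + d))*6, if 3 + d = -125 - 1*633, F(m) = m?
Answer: 281961746/25 ≈ 1.1278e+7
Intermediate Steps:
d = -761 (d = -3 + (-125 - 1*633) = -3 + (-125 - 633) = -3 - 758 = -761)
((-2473 + F(-46))*(1108/75 + d))*6 = ((-2473 - 46)*(1108/75 - 761))*6 = -2519*(1108*(1/75) - 761)*6 = -2519*(1108/75 - 761)*6 = -2519*(-55967/75)*6 = (140980873/75)*6 = 281961746/25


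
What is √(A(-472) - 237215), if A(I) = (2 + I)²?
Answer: I*√16315 ≈ 127.73*I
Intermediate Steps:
√(A(-472) - 237215) = √((2 - 472)² - 237215) = √((-470)² - 237215) = √(220900 - 237215) = √(-16315) = I*√16315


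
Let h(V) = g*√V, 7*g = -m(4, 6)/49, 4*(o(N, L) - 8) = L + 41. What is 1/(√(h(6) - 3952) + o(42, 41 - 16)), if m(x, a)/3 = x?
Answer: 1/(49/2 + I*√(3952 + 12*√6/343)) ≈ 0.0053819 - 0.01381*I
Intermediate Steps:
m(x, a) = 3*x
o(N, L) = 73/4 + L/4 (o(N, L) = 8 + (L + 41)/4 = 8 + (41 + L)/4 = 8 + (41/4 + L/4) = 73/4 + L/4)
g = -12/343 (g = (-3*4/49)/7 = (-1*12*(1/49))/7 = (-12*1/49)/7 = (⅐)*(-12/49) = -12/343 ≈ -0.034985)
h(V) = -12*√V/343
1/(√(h(6) - 3952) + o(42, 41 - 16)) = 1/(√(-12*√6/343 - 3952) + (73/4 + (41 - 16)/4)) = 1/(√(-3952 - 12*√6/343) + (73/4 + (¼)*25)) = 1/(√(-3952 - 12*√6/343) + (73/4 + 25/4)) = 1/(√(-3952 - 12*√6/343) + 49/2) = 1/(49/2 + √(-3952 - 12*√6/343))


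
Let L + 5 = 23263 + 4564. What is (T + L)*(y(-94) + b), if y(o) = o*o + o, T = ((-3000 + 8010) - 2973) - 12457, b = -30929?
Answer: -386098174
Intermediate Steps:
L = 27822 (L = -5 + (23263 + 4564) = -5 + 27827 = 27822)
T = -10420 (T = (5010 - 2973) - 12457 = 2037 - 12457 = -10420)
y(o) = o + o² (y(o) = o² + o = o + o²)
(T + L)*(y(-94) + b) = (-10420 + 27822)*(-94*(1 - 94) - 30929) = 17402*(-94*(-93) - 30929) = 17402*(8742 - 30929) = 17402*(-22187) = -386098174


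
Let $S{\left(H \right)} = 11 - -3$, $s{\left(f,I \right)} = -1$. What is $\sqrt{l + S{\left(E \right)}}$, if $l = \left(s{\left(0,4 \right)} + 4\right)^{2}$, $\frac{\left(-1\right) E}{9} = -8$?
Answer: $\sqrt{23} \approx 4.7958$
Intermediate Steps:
$E = 72$ ($E = \left(-9\right) \left(-8\right) = 72$)
$S{\left(H \right)} = 14$ ($S{\left(H \right)} = 11 + 3 = 14$)
$l = 9$ ($l = \left(-1 + 4\right)^{2} = 3^{2} = 9$)
$\sqrt{l + S{\left(E \right)}} = \sqrt{9 + 14} = \sqrt{23}$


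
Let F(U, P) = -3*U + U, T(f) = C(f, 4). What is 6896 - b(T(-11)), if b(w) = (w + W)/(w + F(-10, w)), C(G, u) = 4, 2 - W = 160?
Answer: 82829/12 ≈ 6902.4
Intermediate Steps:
W = -158 (W = 2 - 1*160 = 2 - 160 = -158)
T(f) = 4
F(U, P) = -2*U
b(w) = (-158 + w)/(20 + w) (b(w) = (w - 158)/(w - 2*(-10)) = (-158 + w)/(w + 20) = (-158 + w)/(20 + w))
6896 - b(T(-11)) = 6896 - (-158 + 4)/(20 + 4) = 6896 - (-154)/24 = 6896 - 1*(-77/12) = 6896 + 77/12 = 82829/12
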